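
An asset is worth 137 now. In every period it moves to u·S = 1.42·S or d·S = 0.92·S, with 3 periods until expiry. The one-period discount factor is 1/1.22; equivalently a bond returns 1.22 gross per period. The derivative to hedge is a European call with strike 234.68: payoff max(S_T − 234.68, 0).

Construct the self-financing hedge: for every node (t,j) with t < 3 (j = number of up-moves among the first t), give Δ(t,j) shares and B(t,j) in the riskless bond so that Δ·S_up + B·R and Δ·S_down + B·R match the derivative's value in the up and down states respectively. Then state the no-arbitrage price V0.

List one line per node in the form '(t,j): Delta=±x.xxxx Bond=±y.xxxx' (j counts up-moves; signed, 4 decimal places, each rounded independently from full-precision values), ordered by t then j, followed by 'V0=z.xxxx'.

The replicating-portfolio and risk-neutral prices coincide; use p* = (1.22−0.92)/(1.42−0.92) = 0.6000 for the latter.
At expiry t=3: V(3,0)=0.0000, V(3,1)=0.0000, V(3,2)=19.4671, V(3,3)=157.5905
(2,0): S=115.9568. Δ = (V_up−V_dn)/(S_up−S_dn) = (0.0000−0.0000)/(164.6587−106.6803) = 0.0000. V = [p*·0.0000 + (1−p*)·0.0000]/1.22 = 0.0000. B = V − Δ·S = 0.0000.
(2,1): S=178.9768. Δ = (V_up−V_dn)/(S_up−S_dn) = (19.4671−0.0000)/(254.1471−164.6587) = 0.2175. V = [p*·19.4671 + (1−p*)·0.0000]/1.22 = 9.5740. B = V − Δ·S = -29.3602.
(2,2): S=276.2468. Δ = (V_up−V_dn)/(S_up−S_dn) = (157.5905−19.4671)/(392.2705−254.1471) = 1.0000. V = [p*·157.5905 + (1−p*)·19.4671]/1.22 = 83.8861. B = V − Δ·S = -192.3607.
(1,0): S=126.0400. Δ = (V_up−V_dn)/(S_up−S_dn) = (9.5740−0.0000)/(178.9768−115.9568) = 0.1519. V = [p*·9.5740 + (1−p*)·0.0000]/1.22 = 4.7085. B = V − Δ·S = -14.4394.
(1,1): S=194.5400. Δ = (V_up−V_dn)/(S_up−S_dn) = (83.8861−9.5740)/(276.2468−178.9768) = 0.7640. V = [p*·83.8861 + (1−p*)·9.5740]/1.22 = 44.3945. B = V − Δ·S = -104.2299.
(0,0): S=137.0000. Δ = (V_up−V_dn)/(S_up−S_dn) = (44.3945−4.7085)/(194.5400−126.0400) = 0.5794. V = [p*·44.3945 + (1−p*)·4.7085]/1.22 = 23.3771. B = V − Δ·S = -55.9948.
Each (Δ,B) replicates both successor values, so the strategy is self-financing and V0 is arbitrage-free.

(0,0): Delta=0.5794 Bond=-55.9948
(1,0): Delta=0.1519 Bond=-14.4394
(1,1): Delta=0.7640 Bond=-104.2299
(2,0): Delta=0.0000 Bond=0.0000
(2,1): Delta=0.2175 Bond=-29.3602
(2,2): Delta=1.0000 Bond=-192.3607
V0=23.3771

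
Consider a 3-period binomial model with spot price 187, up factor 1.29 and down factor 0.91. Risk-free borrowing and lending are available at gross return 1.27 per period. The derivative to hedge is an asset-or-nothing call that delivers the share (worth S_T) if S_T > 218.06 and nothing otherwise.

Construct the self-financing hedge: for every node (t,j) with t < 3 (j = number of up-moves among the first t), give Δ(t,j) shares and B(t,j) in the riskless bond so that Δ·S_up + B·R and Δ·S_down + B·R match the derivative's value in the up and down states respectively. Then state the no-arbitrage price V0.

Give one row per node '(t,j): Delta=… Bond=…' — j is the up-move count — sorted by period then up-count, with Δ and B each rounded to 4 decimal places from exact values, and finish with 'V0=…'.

The replicating-portfolio and risk-neutral prices coincide; use p* = (1.27−0.91)/(1.29−0.91) = 0.9474 for the latter.
Payoff layer (t=3): V(3,0)=0.0000, V(3,1)=0.0000, V(3,2)=283.1799, V(3,3)=401.4308
Node (2,0) S=154.8547: V=(p*·0.0000+(1−p*)·0.0000)/1.27=0.0000; Δ=(0.0000−0.0000)/(199.7626−140.9178)=0.0000; B=V−Δ·S=0.0000
Node (2,1) S=219.5193: V=(p*·283.1799+(1−p*)·0.0000)/1.27=211.2407; Δ=(283.1799−0.0000)/(283.1799−199.7626)=3.3947; B=V−Δ·S=-533.9696
Node (2,2) S=311.1867: V=(p*·401.4308+(1−p*)·283.1799)/1.27=311.1867; Δ=(401.4308−283.1799)/(401.4308−283.1799)=1.0000; B=V−Δ·S=0.0000
Node (1,0) S=170.1700: V=(p*·211.2407+(1−p*)·0.0000)/1.27=157.5770; Δ=(211.2407−0.0000)/(219.5193−154.8547)=3.2667; B=V−Δ·S=-398.3196
Node (1,1) S=241.2300: V=(p*·311.1867+(1−p*)·211.2407)/1.27=240.8869; Δ=(311.1867−211.2407)/(311.1867−219.5193)=1.0903; B=V−Δ·S=-22.1289
Node (0,0) S=187.0000: V=(p*·240.8869+(1−p*)·157.5770)/1.27=186.2222; Δ=(240.8869−157.5770)/(241.2300−170.1700)=1.1724; B=V−Δ·S=-33.0145
Each (Δ,B) replicates both successor values, so the strategy is self-financing and V0 is arbitrage-free.

(0,0): Delta=1.1724 Bond=-33.0145
(1,0): Delta=3.2667 Bond=-398.3196
(1,1): Delta=1.0903 Bond=-22.1289
(2,0): Delta=0.0000 Bond=0.0000
(2,1): Delta=3.3947 Bond=-533.9696
(2,2): Delta=1.0000 Bond=0.0000
V0=186.2222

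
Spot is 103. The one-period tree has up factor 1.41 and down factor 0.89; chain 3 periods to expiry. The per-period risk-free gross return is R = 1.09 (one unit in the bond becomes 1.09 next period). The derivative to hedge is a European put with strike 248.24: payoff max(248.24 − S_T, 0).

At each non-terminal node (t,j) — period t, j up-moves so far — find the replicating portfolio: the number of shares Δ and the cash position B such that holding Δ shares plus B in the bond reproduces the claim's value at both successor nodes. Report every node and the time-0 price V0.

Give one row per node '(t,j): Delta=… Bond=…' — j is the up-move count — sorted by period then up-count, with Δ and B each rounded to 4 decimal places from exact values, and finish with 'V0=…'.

The replicating-portfolio and risk-neutral prices coincide; use p* = (1.09−0.89)/(1.41−0.89) = 0.3846 for the latter.
Terminal payoffs: V(3,0)=175.6282, V(3,1)=133.2033, V(3,2)=65.9909, V(3,3)=0.0000
Node (2,0) S=81.5863: V=(p*·133.2033+(1−p*)·175.6282)/1.09=146.1568; Δ=(133.2033−175.6282)/(115.0367−72.6118)=-1.0000; B=V−Δ·S=227.7431
Node (2,1) S=129.2547: V=(p*·65.9909+(1−p*)·133.2033)/1.09=98.4884; Δ=(65.9909−133.2033)/(182.2491−115.0367)=-1.0000; B=V−Δ·S=227.7431
Node (2,2) S=204.7743: V=(p*·0.0000+(1−p*)·65.9909)/1.09=37.2567; Δ=(0.0000−65.9909)/(288.7318−182.2491)=-0.6197; B=V−Δ·S=164.1622
Node (1,0) S=91.6700: V=(p*·98.4884+(1−p*)·146.1568)/1.09=117.2686; Δ=(98.4884−146.1568)/(129.2547−81.5863)=-1.0000; B=V−Δ·S=208.9386
Node (1,1) S=145.2300: V=(p*·37.2567+(1−p*)·98.4884)/1.09=68.7502; Δ=(37.2567−98.4884)/(204.7743−129.2547)=-0.8108; B=V−Δ·S=186.5036
Node (0,0) S=103.0000: V=(p*·68.7502+(1−p*)·117.2686)/1.09=90.4658; Δ=(68.7502−117.2686)/(145.2300−91.6700)=-0.9059; B=V−Δ·S=183.7704
Each (Δ,B) replicates both successor values, so the strategy is self-financing and V0 is arbitrage-free.

(0,0): Delta=-0.9059 Bond=183.7704
(1,0): Delta=-1.0000 Bond=208.9386
(1,1): Delta=-0.8108 Bond=186.5036
(2,0): Delta=-1.0000 Bond=227.7431
(2,1): Delta=-1.0000 Bond=227.7431
(2,2): Delta=-0.6197 Bond=164.1622
V0=90.4658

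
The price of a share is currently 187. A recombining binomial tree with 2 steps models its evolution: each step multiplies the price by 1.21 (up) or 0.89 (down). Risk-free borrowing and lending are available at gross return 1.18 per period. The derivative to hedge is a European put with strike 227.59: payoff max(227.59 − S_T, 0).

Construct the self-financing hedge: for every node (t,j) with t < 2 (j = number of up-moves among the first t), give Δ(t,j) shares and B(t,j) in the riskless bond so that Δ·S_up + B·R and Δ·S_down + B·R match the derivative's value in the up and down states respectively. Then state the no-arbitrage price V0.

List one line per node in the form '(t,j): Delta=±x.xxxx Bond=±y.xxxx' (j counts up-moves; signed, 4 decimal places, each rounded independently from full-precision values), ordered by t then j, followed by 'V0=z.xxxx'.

No-arbitrage ⇒ martingale measure with p* = (R−d)/(u−d) = 0.9062.
Terminal payoffs: V(2,0)=79.4673, V(2,1)=26.2097, V(2,2)=0.0000
Node (1,0) S=166.4300: V=(p*·26.2097+(1−p*)·79.4673)/1.18=26.4429; Δ=(26.2097−79.4673)/(201.3803−148.1227)=-1.0000; B=V−Δ·S=192.8729
Node (1,1) S=226.2700: V=(p*·0.0000+(1−p*)·26.2097)/1.18=2.0823; Δ=(0.0000−26.2097)/(273.7867−201.3803)=-0.3620; B=V−Δ·S=83.9877
Node (0,0) S=187.0000: V=(p*·2.0823+(1−p*)·26.4429)/1.18=3.7001; Δ=(2.0823−26.4429)/(226.2700−166.4300)=-0.4071; B=V−Δ·S=79.8268
The time-0 hedge costs 3.7001, which is the no-arbitrage price.

(0,0): Delta=-0.4071 Bond=79.8268
(1,0): Delta=-1.0000 Bond=192.8729
(1,1): Delta=-0.3620 Bond=83.9877
V0=3.7001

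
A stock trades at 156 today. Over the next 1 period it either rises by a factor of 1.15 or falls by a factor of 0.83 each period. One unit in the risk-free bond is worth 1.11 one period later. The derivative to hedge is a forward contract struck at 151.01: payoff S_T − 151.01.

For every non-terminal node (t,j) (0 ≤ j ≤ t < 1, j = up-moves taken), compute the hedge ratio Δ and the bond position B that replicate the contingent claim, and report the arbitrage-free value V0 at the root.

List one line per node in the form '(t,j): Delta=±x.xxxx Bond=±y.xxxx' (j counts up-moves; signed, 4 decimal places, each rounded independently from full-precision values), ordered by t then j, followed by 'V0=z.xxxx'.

The replicating-portfolio and risk-neutral prices coincide; use p* = (1.11−0.83)/(1.15−0.83) = 0.8750 for the latter.
Terminal values V(1,·): V(1,0)=-21.5300, V(1,1)=28.3900
  t=0,j=0: stock 156.0000 → up 179.4000 (V=28.3900), down 129.4800 (V=-21.5300). Price 19.9550; hedge Δ=1.0000, bond B=-136.0450.
Each (Δ,B) replicates both successor values, so the strategy is self-financing and V0 is arbitrage-free.

(0,0): Delta=1.0000 Bond=-136.0450
V0=19.9550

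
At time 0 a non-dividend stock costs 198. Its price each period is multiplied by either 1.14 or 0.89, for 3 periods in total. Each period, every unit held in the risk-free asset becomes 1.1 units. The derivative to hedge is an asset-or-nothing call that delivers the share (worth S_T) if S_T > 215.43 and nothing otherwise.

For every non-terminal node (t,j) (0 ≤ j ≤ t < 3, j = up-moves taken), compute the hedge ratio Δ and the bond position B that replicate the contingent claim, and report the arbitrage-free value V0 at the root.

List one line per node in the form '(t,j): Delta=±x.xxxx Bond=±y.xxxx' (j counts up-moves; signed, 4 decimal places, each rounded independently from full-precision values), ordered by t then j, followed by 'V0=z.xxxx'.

(0,0): Delta=1.7856 Bond=-164.6517
(1,0): Delta=3.9697 Bond=-565.9901
(1,1): Delta=1.4609 Bond=-107.8076
(2,0): Delta=0.0000 Bond=0.0000
(2,1): Delta=4.5600 Bond=-741.1775
(2,2): Delta=1.0000 Bond=0.0000
V0=188.9046

Risk-neutral probability p* = (R−d)/(u−d) = (1.1−0.89)/(1.14−0.89) = 0.8400.
Payoff layer (t=3): V(3,0)=0.0000, V(3,1)=0.0000, V(3,2)=229.0155, V(3,3)=293.3457
  t=2,j=0: stock 156.8358 → up 178.7928 (V=0.0000), down 139.5839 (V=0.0000). Price 0.0000; hedge Δ=0.0000, bond B=0.0000.
  t=2,j=1: stock 200.8908 → up 229.0155 (V=229.0155), down 178.7928 (V=0.0000). Price 174.8846; hedge Δ=4.5600, bond B=-741.1775.
  t=2,j=2: stock 257.3208 → up 293.3457 (V=293.3457), down 229.0155 (V=229.0155). Price 257.3208; hedge Δ=1.0000, bond B=0.0000.
  t=1,j=0: stock 176.2200 → up 200.8908 (V=174.8846), down 156.8358 (V=0.0000). Price 133.5482; hedge Δ=3.9697, bond B=-565.9901.
  t=1,j=1: stock 225.7200 → up 257.3208 (V=257.3208), down 200.8908 (V=174.8846). Price 221.9373; hedge Δ=1.4609, bond B=-107.8076.
  t=0,j=0: stock 198.0000 → up 225.7200 (V=221.9373), down 176.2200 (V=133.5482). Price 188.9046; hedge Δ=1.7856, bond B=-164.6517.
The time-0 hedge costs 188.9046, which is the no-arbitrage price.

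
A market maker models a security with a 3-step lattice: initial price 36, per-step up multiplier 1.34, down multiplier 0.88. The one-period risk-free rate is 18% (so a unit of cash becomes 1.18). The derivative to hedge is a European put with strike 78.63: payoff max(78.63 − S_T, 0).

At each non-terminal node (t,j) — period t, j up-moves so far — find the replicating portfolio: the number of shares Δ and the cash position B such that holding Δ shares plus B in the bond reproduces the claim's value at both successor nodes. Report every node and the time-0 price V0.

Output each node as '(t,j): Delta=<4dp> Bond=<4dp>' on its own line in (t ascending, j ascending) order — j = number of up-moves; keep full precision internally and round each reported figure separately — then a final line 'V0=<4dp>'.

(0,0): Delta=-0.8526 Bond=43.8999
(1,0): Delta=-1.0000 Bond=56.4708
(1,1): Delta=-0.8010 Bond=49.3118
(2,0): Delta=-1.0000 Bond=66.6356
(2,1): Delta=-1.0000 Bond=66.6356
(2,2): Delta=-0.7313 Bond=53.6824
V0=13.2055

Since d<R<u, set p* = (R−d)/(u−d) = 0.6522; price each node as the discounted p*-expectation of its children.
At expiry t=3: V(3,0)=54.0970, V(3,1)=41.2729, V(3,2)=21.7454, V(3,3)=0.0000
  t=2,j=0: stock 27.8784 → up 37.3571 (V=41.2729), down 24.5330 (V=54.0970). Price 38.7572; hedge Δ=-1.0000, bond B=66.6356.
  t=2,j=1: stock 42.4512 → up 56.8846 (V=21.7454), down 37.3571 (V=41.2729). Price 24.1844; hedge Δ=-1.0000, bond B=66.6356.
  t=2,j=2: stock 64.6416 → up 86.6197 (V=0.0000), down 56.8846 (V=21.7454). Price 6.4098; hedge Δ=-0.7313, bond B=53.6824.
  t=1,j=0: stock 31.6800 → up 42.4512 (V=24.1844), down 27.8784 (V=38.7572). Price 24.7908; hedge Δ=-1.0000, bond B=56.4708.
  t=1,j=1: stock 48.2400 → up 64.6416 (V=6.4098), down 42.4512 (V=24.1844). Price 10.6714; hedge Δ=-0.8010, bond B=49.3118.
  t=0,j=0: stock 36.0000 → up 48.2400 (V=10.6714), down 31.6800 (V=24.7908). Price 13.2055; hedge Δ=-0.8526, bond B=43.8999.
Each (Δ,B) replicates both successor values, so the strategy is self-financing and V0 is arbitrage-free.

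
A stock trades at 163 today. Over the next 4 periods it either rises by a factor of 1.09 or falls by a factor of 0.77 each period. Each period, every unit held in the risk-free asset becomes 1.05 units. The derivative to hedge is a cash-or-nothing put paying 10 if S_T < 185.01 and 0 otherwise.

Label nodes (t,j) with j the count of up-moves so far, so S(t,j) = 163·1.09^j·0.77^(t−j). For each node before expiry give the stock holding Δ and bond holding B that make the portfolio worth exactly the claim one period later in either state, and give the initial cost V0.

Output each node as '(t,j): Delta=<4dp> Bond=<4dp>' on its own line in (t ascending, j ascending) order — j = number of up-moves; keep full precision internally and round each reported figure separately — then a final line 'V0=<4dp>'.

The replicating-portfolio and risk-neutral prices coincide; use p* = (1.05−0.77)/(1.09−0.77) = 0.8750 for the latter.
Terminal payoffs: V(4,0)=10.0000, V(4,1)=10.0000, V(4,2)=10.0000, V(4,3)=10.0000, V(4,4)=0.0000
  t=3,j=0: stock 74.4149 → up 81.1122 (V=10.0000), down 57.2995 (V=10.0000). Price 9.5238; hedge Δ=0.0000, bond B=9.5238.
  t=3,j=1: stock 105.3405 → up 114.8212 (V=10.0000), down 81.1122 (V=10.0000). Price 9.5238; hedge Δ=0.0000, bond B=9.5238.
  t=3,j=2: stock 149.1184 → up 162.5391 (V=10.0000), down 114.8212 (V=10.0000). Price 9.5238; hedge Δ=0.0000, bond B=9.5238.
  t=3,j=3: stock 211.0897 → up 230.0878 (V=0.0000), down 162.5391 (V=10.0000). Price 1.1905; hedge Δ=-0.1480, bond B=32.4405.
  t=2,j=0: stock 96.6427 → up 105.3405 (V=9.5238), down 74.4149 (V=9.5238). Price 9.0703; hedge Δ=0.0000, bond B=9.0703.
  t=2,j=1: stock 136.8059 → up 149.1184 (V=9.5238), down 105.3405 (V=9.5238). Price 9.0703; hedge Δ=0.0000, bond B=9.0703.
  t=2,j=2: stock 193.6603 → up 211.0897 (V=1.1905), down 149.1184 (V=9.5238). Price 2.1259; hedge Δ=-0.1345, bond B=28.1675.
  t=1,j=0: stock 125.5100 → up 136.8059 (V=9.0703), down 96.6427 (V=9.0703). Price 8.6384; hedge Δ=0.0000, bond B=8.6384.
  t=1,j=1: stock 177.6700 → up 193.6603 (V=2.1259), down 136.8059 (V=9.0703). Price 2.8513; hedge Δ=-0.1221, bond B=24.5527.
  t=0,j=0: stock 163.0000 → up 177.6700 (V=2.8513), down 125.5100 (V=8.6384). Price 3.4045; hedge Δ=-0.1109, bond B=21.4890.
Check: Δ(0,0)·S0 + B(0,0) = 3.4045 = V0.

(0,0): Delta=-0.1109 Bond=21.4890
(1,0): Delta=0.0000 Bond=8.6384
(1,1): Delta=-0.1221 Bond=24.5527
(2,0): Delta=0.0000 Bond=9.0703
(2,1): Delta=0.0000 Bond=9.0703
(2,2): Delta=-0.1345 Bond=28.1675
(3,0): Delta=0.0000 Bond=9.5238
(3,1): Delta=0.0000 Bond=9.5238
(3,2): Delta=0.0000 Bond=9.5238
(3,3): Delta=-0.1480 Bond=32.4405
V0=3.4045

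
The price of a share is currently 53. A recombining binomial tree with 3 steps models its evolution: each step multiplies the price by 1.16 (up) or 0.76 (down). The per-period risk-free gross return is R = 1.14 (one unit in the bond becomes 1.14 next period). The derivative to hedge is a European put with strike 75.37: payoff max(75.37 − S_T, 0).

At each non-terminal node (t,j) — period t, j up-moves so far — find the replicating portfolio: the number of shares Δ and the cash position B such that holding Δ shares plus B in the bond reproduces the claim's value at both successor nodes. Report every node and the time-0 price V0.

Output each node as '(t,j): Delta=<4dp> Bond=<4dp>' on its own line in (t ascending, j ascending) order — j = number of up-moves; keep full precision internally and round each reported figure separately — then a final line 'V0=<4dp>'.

(0,0): Delta=-0.7590 Bond=42.3570
(1,0): Delta=-1.0000 Bond=57.9948
(1,1): Delta=-0.7507 Bond=47.7760
(2,0): Delta=-1.0000 Bond=66.1140
(2,1): Delta=-1.0000 Bond=66.1140
(2,2): Delta=-0.7421 Bond=53.8516
V0=2.1304

The replicating-portfolio and risk-neutral prices coincide; use p* = (1.14−0.76)/(1.16−0.76) = 0.9500 for the latter.
At expiry t=3: V(3,0)=52.1043, V(3,1)=39.8592, V(3,2)=21.1692, V(3,3)=0.0000
(2,0): S=30.6128. Δ = (V_up−V_dn)/(S_up−S_dn) = (39.8592−52.1043)/(35.5108−23.2657) = -1.0000. V = [p*·39.8592 + (1−p*)·52.1043]/1.14 = 35.5012. B = V − Δ·S = 66.1140.
(2,1): S=46.7248. Δ = (V_up−V_dn)/(S_up−S_dn) = (21.1692−39.8592)/(54.2008−35.5108) = -1.0000. V = [p*·21.1692 + (1−p*)·39.8592]/1.14 = 19.3892. B = V − Δ·S = 66.1140.
(2,2): S=71.3168. Δ = (V_up−V_dn)/(S_up−S_dn) = (0.0000−21.1692)/(82.7275−54.2008) = -0.7421. V = [p*·0.0000 + (1−p*)·21.1692]/1.14 = 0.9285. B = V − Δ·S = 53.8516.
(1,0): S=40.2800. Δ = (V_up−V_dn)/(S_up−S_dn) = (19.3892−35.5012)/(46.7248−30.6128) = -1.0000. V = [p*·19.3892 + (1−p*)·35.5012]/1.14 = 17.7148. B = V − Δ·S = 57.9948.
(1,1): S=61.4800. Δ = (V_up−V_dn)/(S_up−S_dn) = (0.9285−19.3892)/(71.3168−46.7248) = -0.7507. V = [p*·0.9285 + (1−p*)·19.3892]/1.14 = 1.6241. B = V − Δ·S = 47.7760.
(0,0): S=53.0000. Δ = (V_up−V_dn)/(S_up−S_dn) = (1.6241−17.7148)/(61.4800−40.2800) = -0.7590. V = [p*·1.6241 + (1−p*)·17.7148]/1.14 = 2.1304. B = V − Δ·S = 42.3570.
Check: Δ(0,0)·S0 + B(0,0) = 2.1304 = V0.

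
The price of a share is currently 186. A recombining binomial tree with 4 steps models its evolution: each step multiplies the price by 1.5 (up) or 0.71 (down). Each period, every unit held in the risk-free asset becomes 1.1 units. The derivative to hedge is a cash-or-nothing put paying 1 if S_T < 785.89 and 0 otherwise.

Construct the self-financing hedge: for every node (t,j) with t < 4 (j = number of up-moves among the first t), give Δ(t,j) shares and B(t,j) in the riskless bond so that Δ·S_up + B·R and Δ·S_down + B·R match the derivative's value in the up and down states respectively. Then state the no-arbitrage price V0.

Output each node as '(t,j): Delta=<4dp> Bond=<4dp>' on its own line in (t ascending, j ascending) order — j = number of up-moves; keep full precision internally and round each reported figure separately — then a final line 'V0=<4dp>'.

(0,0): Delta=-0.0006 Bond=0.7569
(1,0): Delta=0.0000 Bond=0.7513
(1,1): Delta=-0.0009 Bond=0.9159
(2,0): Delta=0.0000 Bond=0.8264
(2,1): Delta=0.0000 Bond=0.8264
(2,2): Delta=-0.0014 Bond=1.1931
(3,0): Delta=0.0000 Bond=0.9091
(3,1): Delta=0.0000 Bond=0.9091
(3,2): Delta=0.0000 Bond=0.9091
(3,3): Delta=-0.0020 Bond=1.7261
V0=0.6424

Since d<R<u, set p* = (R−d)/(u−d) = 0.4937; price each node as the discounted p*-expectation of its children.
At expiry t=4: V(4,0)=1.0000, V(4,1)=1.0000, V(4,2)=1.0000, V(4,3)=1.0000, V(4,4)=0.0000
Node (3,0) S=66.5714: V=(p*·1.0000+(1−p*)·1.0000)/1.1=0.9091; Δ=(1.0000−1.0000)/(99.8572−47.2657)=0.0000; B=V−Δ·S=0.9091
Node (3,1) S=140.6439: V=(p*·1.0000+(1−p*)·1.0000)/1.1=0.9091; Δ=(1.0000−1.0000)/(210.9658−99.8572)=0.0000; B=V−Δ·S=0.9091
Node (3,2) S=297.1350: V=(p*·1.0000+(1−p*)·1.0000)/1.1=0.9091; Δ=(1.0000−1.0000)/(445.7025−210.9658)=0.0000; B=V−Δ·S=0.9091
Node (3,3) S=627.7500: V=(p*·0.0000+(1−p*)·1.0000)/1.1=0.4603; Δ=(0.0000−1.0000)/(941.6250−445.7025)=-0.0020; B=V−Δ·S=1.7261
Node (2,0) S=93.7626: V=(p*·0.9091+(1−p*)·0.9091)/1.1=0.8264; Δ=(0.9091−0.9091)/(140.6439−66.5714)=0.0000; B=V−Δ·S=0.8264
Node (2,1) S=198.0900: V=(p*·0.9091+(1−p*)·0.9091)/1.1=0.8264; Δ=(0.9091−0.9091)/(297.1350−140.6439)=0.0000; B=V−Δ·S=0.8264
Node (2,2) S=418.5000: V=(p*·0.4603+(1−p*)·0.9091)/1.1=0.6250; Δ=(0.4603−0.9091)/(627.7500−297.1350)=-0.0014; B=V−Δ·S=1.1931
Node (1,0) S=132.0600: V=(p*·0.8264+(1−p*)·0.8264)/1.1=0.7513; Δ=(0.8264−0.8264)/(198.0900−93.7626)=0.0000; B=V−Δ·S=0.7513
Node (1,1) S=279.0000: V=(p*·0.6250+(1−p*)·0.8264)/1.1=0.6609; Δ=(0.6250−0.8264)/(418.5000−198.0900)=-0.0009; B=V−Δ·S=0.9159
Node (0,0) S=186.0000: V=(p*·0.6609+(1−p*)·0.7513)/1.1=0.6424; Δ=(0.6609−0.7513)/(279.0000−132.0600)=-0.0006; B=V−Δ·S=0.7569
The time-0 hedge costs 0.6424, which is the no-arbitrage price.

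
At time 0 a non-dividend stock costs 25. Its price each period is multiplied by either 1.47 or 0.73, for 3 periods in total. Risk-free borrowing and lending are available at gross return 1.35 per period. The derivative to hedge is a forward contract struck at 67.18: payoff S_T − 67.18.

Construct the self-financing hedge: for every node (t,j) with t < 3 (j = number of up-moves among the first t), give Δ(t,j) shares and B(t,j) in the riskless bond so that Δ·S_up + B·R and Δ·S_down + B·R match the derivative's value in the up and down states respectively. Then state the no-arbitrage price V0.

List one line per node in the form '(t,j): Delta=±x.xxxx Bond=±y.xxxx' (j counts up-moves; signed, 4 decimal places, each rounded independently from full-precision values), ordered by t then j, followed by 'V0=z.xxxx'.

(0,0): Delta=1.0000 Bond=-27.3048
(1,0): Delta=1.0000 Bond=-36.8615
(1,1): Delta=1.0000 Bond=-36.8615
(2,0): Delta=1.0000 Bond=-49.7630
(2,1): Delta=1.0000 Bond=-49.7630
(2,2): Delta=1.0000 Bond=-49.7630
V0=-2.3048

No-arbitrage ⇒ martingale measure with p* = (R−d)/(u−d) = 0.8378.
At expiry t=3: V(3,0)=-57.4546, V(3,1)=-47.5959, V(3,2)=-27.7436, V(3,3)=12.2331
  t=2,j=0: stock 13.3225 → up 19.5841 (V=-47.5959), down 9.7254 (V=-57.4546). Price -36.4405; hedge Δ=1.0000, bond B=-49.7630.
  t=2,j=1: stock 26.8275 → up 39.4364 (V=-27.7436), down 19.5841 (V=-47.5959). Price -22.9355; hedge Δ=1.0000, bond B=-49.7630.
  t=2,j=2: stock 54.0225 → up 79.4131 (V=12.2331), down 39.4364 (V=-27.7436). Price 4.2595; hedge Δ=1.0000, bond B=-49.7630.
  t=1,j=0: stock 18.2500 → up 26.8275 (V=-22.9355), down 13.3225 (V=-36.4405). Price -18.6115; hedge Δ=1.0000, bond B=-36.8615.
  t=1,j=1: stock 36.7500 → up 54.0225 (V=4.2595), down 26.8275 (V=-22.9355). Price -0.1115; hedge Δ=1.0000, bond B=-36.8615.
  t=0,j=0: stock 25.0000 → up 36.7500 (V=-0.1115), down 18.2500 (V=-18.6115). Price -2.3048; hedge Δ=1.0000, bond B=-27.3048.
Root portfolio cost Δ·25+B reproduces V0=-2.3048.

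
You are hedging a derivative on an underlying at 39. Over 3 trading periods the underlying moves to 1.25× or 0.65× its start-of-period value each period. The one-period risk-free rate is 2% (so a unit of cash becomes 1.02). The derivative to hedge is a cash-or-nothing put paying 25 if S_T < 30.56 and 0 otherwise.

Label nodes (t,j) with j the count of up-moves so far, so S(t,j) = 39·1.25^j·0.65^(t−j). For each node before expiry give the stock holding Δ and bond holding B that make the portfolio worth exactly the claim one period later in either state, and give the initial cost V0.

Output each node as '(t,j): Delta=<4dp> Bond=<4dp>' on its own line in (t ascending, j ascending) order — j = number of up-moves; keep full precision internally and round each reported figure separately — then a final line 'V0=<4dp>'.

The replicating-portfolio and risk-neutral prices coincide; use p* = (1.02−0.65)/(1.25−0.65) = 0.6167 for the latter.
At expiry t=3: V(3,0)=25.0000, V(3,1)=25.0000, V(3,2)=0.0000, V(3,3)=0.0000
(2,0): S=16.4775. Δ = (V_up−V_dn)/(S_up−S_dn) = (25.0000−25.0000)/(20.5969−10.7104) = 0.0000. V = [p*·25.0000 + (1−p*)·25.0000]/1.02 = 24.5098. B = V − Δ·S = 24.5098.
(2,1): S=31.6875. Δ = (V_up−V_dn)/(S_up−S_dn) = (0.0000−25.0000)/(39.6094−20.5969) = -1.3149. V = [p*·0.0000 + (1−p*)·25.0000]/1.02 = 9.3954. B = V − Δ·S = 51.0621.
(2,2): S=60.9375. Δ = (V_up−V_dn)/(S_up−S_dn) = (0.0000−0.0000)/(76.1719−39.6094) = 0.0000. V = [p*·0.0000 + (1−p*)·0.0000]/1.02 = 0.0000. B = V − Δ·S = 0.0000.
(1,0): S=25.3500. Δ = (V_up−V_dn)/(S_up−S_dn) = (9.3954−24.5098)/(31.6875−16.4775) = -0.9937. V = [p*·9.3954 + (1−p*)·24.5098]/1.02 = 14.8914. B = V − Δ·S = 40.0821.
(1,1): S=48.7500. Δ = (V_up−V_dn)/(S_up−S_dn) = (0.0000−9.3954)/(60.9375−31.6875) = -0.3212. V = [p*·0.0000 + (1−p*)·9.3954]/1.02 = 3.5310. B = V − Δ·S = 19.1900.
(0,0): S=39.0000. Δ = (V_up−V_dn)/(S_up−S_dn) = (3.5310−14.8914)/(48.7500−25.3500) = -0.4855. V = [p*·3.5310 + (1−p*)·14.8914]/1.02 = 7.7312. B = V − Δ·S = 26.6653.
The time-0 hedge costs 7.7312, which is the no-arbitrage price.

(0,0): Delta=-0.4855 Bond=26.6653
(1,0): Delta=-0.9937 Bond=40.0821
(1,1): Delta=-0.3212 Bond=19.1900
(2,0): Delta=0.0000 Bond=24.5098
(2,1): Delta=-1.3149 Bond=51.0621
(2,2): Delta=0.0000 Bond=0.0000
V0=7.7312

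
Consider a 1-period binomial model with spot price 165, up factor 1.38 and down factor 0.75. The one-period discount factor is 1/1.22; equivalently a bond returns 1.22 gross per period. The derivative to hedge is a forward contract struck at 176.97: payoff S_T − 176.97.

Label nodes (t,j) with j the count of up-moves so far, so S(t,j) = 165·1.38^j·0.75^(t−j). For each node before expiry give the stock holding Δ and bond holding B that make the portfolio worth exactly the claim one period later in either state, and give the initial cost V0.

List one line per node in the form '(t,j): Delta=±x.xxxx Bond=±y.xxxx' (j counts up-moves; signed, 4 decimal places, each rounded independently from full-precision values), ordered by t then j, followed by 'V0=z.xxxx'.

(0,0): Delta=1.0000 Bond=-145.0574
V0=19.9426

Under the risk-neutral measure, an up-move has probability p* = (R−d)/(u−d) = 0.7460 and values discount at R = 1.22.
Terminal values V(1,·): V(1,0)=-53.2200, V(1,1)=50.7300
Node (0,0) S=165.0000: V=(p*·50.7300+(1−p*)·-53.2200)/1.22=19.9426; Δ=(50.7300−-53.2200)/(227.7000−123.7500)=1.0000; B=V−Δ·S=-145.0574
Self-financing check: at every node Δ·S+B equals the discounted successor values.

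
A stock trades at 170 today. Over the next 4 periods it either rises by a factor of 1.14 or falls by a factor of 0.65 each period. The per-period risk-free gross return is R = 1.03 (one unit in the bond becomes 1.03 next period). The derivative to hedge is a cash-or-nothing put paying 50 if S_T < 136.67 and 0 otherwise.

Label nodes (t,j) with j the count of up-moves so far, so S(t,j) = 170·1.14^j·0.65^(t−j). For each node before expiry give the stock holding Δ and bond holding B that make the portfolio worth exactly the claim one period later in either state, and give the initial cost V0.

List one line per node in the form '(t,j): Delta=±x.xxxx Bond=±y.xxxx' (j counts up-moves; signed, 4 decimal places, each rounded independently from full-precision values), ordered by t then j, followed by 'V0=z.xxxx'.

(0,0): Delta=-0.2225 Bond=47.5735
(1,0): Delta=-0.5235 Bond=82.2619
(1,1): Delta=-0.1728 Bond=39.3724
(2,0): Delta=0.0000 Bond=47.1298
(2,1): Delta=-0.6099 Bond=95.6140
(2,2): Delta=-0.1007 Bond=24.6151
(3,0): Delta=0.0000 Bond=48.5437
(3,1): Delta=0.0000 Bond=48.5437
(3,2): Delta=-0.7106 Bond=112.9384
(3,3): Delta=0.0000 Bond=0.0000
V0=9.7506

No-arbitrage ⇒ martingale measure with p* = (R−d)/(u−d) = 0.7755.
Terminal values V(4,·): V(4,0)=50.0000, V(4,1)=50.0000, V(4,2)=50.0000, V(4,3)=0.0000, V(4,4)=0.0000
  t=3,j=0: stock 46.6863 → up 53.2223 (V=50.0000), down 30.3461 (V=50.0000). Price 48.5437; hedge Δ=0.0000, bond B=48.5437.
  t=3,j=1: stock 81.8805 → up 93.3438 (V=50.0000), down 53.2223 (V=50.0000). Price 48.5437; hedge Δ=0.0000, bond B=48.5437.
  t=3,j=2: stock 143.6058 → up 163.7106 (V=0.0000), down 93.3438 (V=50.0000). Price 10.8976; hedge Δ=-0.7106, bond B=112.9384.
  t=3,j=3: stock 251.8625 → up 287.1232 (V=0.0000), down 163.7106 (V=0.0000). Price 0.0000; hedge Δ=0.0000, bond B=0.0000.
  t=2,j=0: stock 71.8250 → up 81.8805 (V=48.5437), down 46.6863 (V=48.5437). Price 47.1298; hedge Δ=0.0000, bond B=47.1298.
  t=2,j=1: stock 125.9700 → up 143.6058 (V=10.8976), down 81.8805 (V=48.5437). Price 18.7852; hedge Δ=-0.6099, bond B=95.6140.
  t=2,j=2: stock 220.9320 → up 251.8625 (V=0.0000), down 143.6058 (V=10.8976). Price 2.3751; hedge Δ=-0.1007, bond B=24.6151.
  t=1,j=0: stock 110.5000 → up 125.9700 (V=18.7852), down 71.8250 (V=47.1298). Price 24.4158; hedge Δ=-0.5235, bond B=82.2619.
  t=1,j=1: stock 193.8000 → up 220.9320 (V=2.3751), down 125.9700 (V=18.7852). Price 5.8825; hedge Δ=-0.1728, bond B=39.3724.
  t=0,j=0: stock 170.0000 → up 193.8000 (V=5.8825), down 110.5000 (V=24.4158). Price 9.7506; hedge Δ=-0.2225, bond B=47.5735.
Each (Δ,B) replicates both successor values, so the strategy is self-financing and V0 is arbitrage-free.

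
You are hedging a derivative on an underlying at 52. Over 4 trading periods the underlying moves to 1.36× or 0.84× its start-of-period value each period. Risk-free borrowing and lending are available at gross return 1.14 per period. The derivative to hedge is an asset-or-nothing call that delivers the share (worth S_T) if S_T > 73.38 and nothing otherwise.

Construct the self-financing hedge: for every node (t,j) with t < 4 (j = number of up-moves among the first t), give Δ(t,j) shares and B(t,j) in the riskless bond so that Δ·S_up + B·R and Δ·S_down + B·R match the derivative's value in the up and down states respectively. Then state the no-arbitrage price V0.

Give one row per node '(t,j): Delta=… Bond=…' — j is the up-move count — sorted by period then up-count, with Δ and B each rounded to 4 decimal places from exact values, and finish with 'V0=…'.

(0,0): Delta=1.4847 Bond=-44.3948
(1,0): Delta=1.2389 Bond=-39.8746
(1,1): Delta=1.5960 Bond=-58.4828
(2,0): Delta=0.0000 Bond=0.0000
(2,1): Delta=1.8001 Bond=-78.7923
(2,2): Delta=1.5036 Bond=-57.7810
(3,0): Delta=0.0000 Bond=0.0000
(3,1): Delta=0.0000 Bond=0.0000
(3,2): Delta=2.6154 Bond=-155.6935
(3,3): Delta=1.0000 Bond=0.0000
V0=32.8088

Risk-neutral probability p* = (R−d)/(u−d) = (1.14−0.84)/(1.36−0.84) = 0.5769.
Terminal payoffs: V(4,0)=0.0000, V(4,1)=0.0000, V(4,2)=0.0000, V(4,3)=109.8751, V(4,4)=177.8930
(3,0): S=30.8206. Δ = (V_up−V_dn)/(S_up−S_dn) = (0.0000−0.0000)/(41.9160−25.8893) = 0.0000. V = [p*·0.0000 + (1−p*)·0.0000]/1.14 = 0.0000. B = V − Δ·S = 0.0000.
(3,1): S=49.9000. Δ = (V_up−V_dn)/(S_up−S_dn) = (0.0000−0.0000)/(67.8640−41.9160) = 0.0000. V = [p*·0.0000 + (1−p*)·0.0000]/1.14 = 0.0000. B = V − Δ·S = 0.0000.
(3,2): S=80.7905. Δ = (V_up−V_dn)/(S_up−S_dn) = (109.8751−0.0000)/(109.8751−67.8640) = 2.6154. V = [p*·109.8751 + (1−p*)·0.0000]/1.14 = 55.6048. B = V − Δ·S = -155.6935.
(3,3): S=130.8037. Δ = (V_up−V_dn)/(S_up−S_dn) = (177.8930−109.8751)/(177.8930−109.8751) = 1.0000. V = [p*·177.8930 + (1−p*)·109.8751]/1.14 = 130.8037. B = V − Δ·S = 0.0000.
(2,0): S=36.6912. Δ = (V_up−V_dn)/(S_up−S_dn) = (0.0000−0.0000)/(49.9000−30.8206) = 0.0000. V = [p*·0.0000 + (1−p*)·0.0000]/1.14 = 0.0000. B = V − Δ·S = 0.0000.
(2,1): S=59.4048. Δ = (V_up−V_dn)/(S_up−S_dn) = (55.6048−0.0000)/(80.7905−49.9000) = 1.8001. V = [p*·55.6048 + (1−p*)·0.0000]/1.14 = 28.1401. B = V − Δ·S = -78.7923.
(2,2): S=96.1792. Δ = (V_up−V_dn)/(S_up−S_dn) = (130.8037−55.6048)/(130.8037−80.7905) = 1.5036. V = [p*·130.8037 + (1−p*)·55.6048]/1.14 = 86.8323. B = V − Δ·S = -57.7810.
(1,0): S=43.6800. Δ = (V_up−V_dn)/(S_up−S_dn) = (28.1401−0.0000)/(59.4048−36.6912) = 1.2389. V = [p*·28.1401 + (1−p*)·0.0000]/1.14 = 14.2409. B = V − Δ·S = -39.8746.
(1,1): S=70.7200. Δ = (V_up−V_dn)/(S_up−S_dn) = (86.8323−28.1401)/(96.1792−59.4048) = 1.5960. V = [p*·86.8323 + (1−p*)·28.1401]/1.14 = 54.3868. B = V − Δ·S = -58.4828.
(0,0): S=52.0000. Δ = (V_up−V_dn)/(S_up−S_dn) = (54.3868−14.2409)/(70.7200−43.6800) = 1.4847. V = [p*·54.3868 + (1−p*)·14.2409]/1.14 = 32.8088. B = V − Δ·S = -44.3948.
Self-financing check: at every node Δ·S+B equals the discounted successor values.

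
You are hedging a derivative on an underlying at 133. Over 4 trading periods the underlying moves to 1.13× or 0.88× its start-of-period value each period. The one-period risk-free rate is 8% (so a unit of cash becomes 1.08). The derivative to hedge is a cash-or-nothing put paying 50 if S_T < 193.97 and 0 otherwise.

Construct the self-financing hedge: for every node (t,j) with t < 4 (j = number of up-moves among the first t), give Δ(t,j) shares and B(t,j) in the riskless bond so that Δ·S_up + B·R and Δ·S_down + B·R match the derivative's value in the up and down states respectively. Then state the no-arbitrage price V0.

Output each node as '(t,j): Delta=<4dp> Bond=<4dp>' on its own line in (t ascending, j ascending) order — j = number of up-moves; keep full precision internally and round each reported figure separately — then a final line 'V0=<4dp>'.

(0,0): Delta=-0.6112 Bond=102.9865
(1,0): Delta=0.0000 Bond=39.6916
(1,1): Delta=-0.7302 Bond=129.1089
(2,0): Delta=0.0000 Bond=42.8669
(2,1): Delta=0.0000 Bond=42.8669
(2,2): Delta=-0.8723 Bond=163.5802
(3,0): Delta=0.0000 Bond=46.2963
(3,1): Delta=0.0000 Bond=46.2963
(3,2): Delta=0.0000 Bond=46.2963
(3,3): Delta=-1.0422 Bond=209.2593
V0=21.6981

Risk-neutral probability p* = (R−d)/(u−d) = (1.08−0.88)/(1.13−0.88) = 0.8000.
At expiry t=4: V(4,0)=50.0000, V(4,1)=50.0000, V(4,2)=50.0000, V(4,3)=50.0000, V(4,4)=0.0000
  t=3,j=0: stock 90.6358 → up 102.4184 (V=50.0000), down 79.7595 (V=50.0000). Price 46.2963; hedge Δ=0.0000, bond B=46.2963.
  t=3,j=1: stock 116.3846 → up 131.5146 (V=50.0000), down 102.4184 (V=50.0000). Price 46.2963; hedge Δ=0.0000, bond B=46.2963.
  t=3,j=2: stock 149.4484 → up 168.8767 (V=50.0000), down 131.5146 (V=50.0000). Price 46.2963; hedge Δ=0.0000, bond B=46.2963.
  t=3,j=3: stock 191.9053 → up 216.8530 (V=0.0000), down 168.8767 (V=50.0000). Price 9.2593; hedge Δ=-1.0422, bond B=209.2593.
  t=2,j=0: stock 102.9952 → up 116.3846 (V=46.2963), down 90.6358 (V=46.2963). Price 42.8669; hedge Δ=0.0000, bond B=42.8669.
  t=2,j=1: stock 132.2552 → up 149.4484 (V=46.2963), down 116.3846 (V=46.2963). Price 42.8669; hedge Δ=0.0000, bond B=42.8669.
  t=2,j=2: stock 169.8277 → up 191.9053 (V=9.2593), down 149.4484 (V=46.2963). Price 15.4321; hedge Δ=-0.8723, bond B=163.5802.
  t=1,j=0: stock 117.0400 → up 132.2552 (V=42.8669), down 102.9952 (V=42.8669). Price 39.6916; hedge Δ=0.0000, bond B=39.6916.
  t=1,j=1: stock 150.2900 → up 169.8277 (V=15.4321), down 132.2552 (V=42.8669). Price 19.3695; hedge Δ=-0.7302, bond B=129.1089.
  t=0,j=0: stock 133.0000 → up 150.2900 (V=19.3695), down 117.0400 (V=39.6916). Price 21.6981; hedge Δ=-0.6112, bond B=102.9865.
Check: Δ(0,0)·S0 + B(0,0) = 21.6981 = V0.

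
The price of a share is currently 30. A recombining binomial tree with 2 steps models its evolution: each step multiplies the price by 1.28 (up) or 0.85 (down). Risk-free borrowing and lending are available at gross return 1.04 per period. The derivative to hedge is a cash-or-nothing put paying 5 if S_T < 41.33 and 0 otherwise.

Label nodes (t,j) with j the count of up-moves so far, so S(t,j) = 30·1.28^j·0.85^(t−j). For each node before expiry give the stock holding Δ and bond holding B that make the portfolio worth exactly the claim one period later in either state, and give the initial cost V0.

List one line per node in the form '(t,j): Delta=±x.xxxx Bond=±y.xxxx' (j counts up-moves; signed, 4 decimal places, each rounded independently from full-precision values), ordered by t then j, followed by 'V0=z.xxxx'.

The replicating-portfolio and risk-neutral prices coincide; use p* = (1.04−0.85)/(1.28−0.85) = 0.4419 for the latter.
Terminal values V(2,·): V(2,0)=5.0000, V(2,1)=5.0000, V(2,2)=0.0000
Node (1,0) S=25.5000: V=(p*·5.0000+(1−p*)·5.0000)/1.04=4.8077; Δ=(5.0000−5.0000)/(32.6400−21.6750)=0.0000; B=V−Δ·S=4.8077
Node (1,1) S=38.4000: V=(p*·0.0000+(1−p*)·5.0000)/1.04=2.6834; Δ=(0.0000−5.0000)/(49.1520−32.6400)=-0.3028; B=V−Δ·S=14.3113
Node (0,0) S=30.0000: V=(p*·2.6834+(1−p*)·4.8077)/1.04=3.7202; Δ=(2.6834−4.8077)/(38.4000−25.5000)=-0.1647; B=V−Δ·S=8.6605
Check: Δ(0,0)·S0 + B(0,0) = 3.7202 = V0.

(0,0): Delta=-0.1647 Bond=8.6605
(1,0): Delta=0.0000 Bond=4.8077
(1,1): Delta=-0.3028 Bond=14.3113
V0=3.7202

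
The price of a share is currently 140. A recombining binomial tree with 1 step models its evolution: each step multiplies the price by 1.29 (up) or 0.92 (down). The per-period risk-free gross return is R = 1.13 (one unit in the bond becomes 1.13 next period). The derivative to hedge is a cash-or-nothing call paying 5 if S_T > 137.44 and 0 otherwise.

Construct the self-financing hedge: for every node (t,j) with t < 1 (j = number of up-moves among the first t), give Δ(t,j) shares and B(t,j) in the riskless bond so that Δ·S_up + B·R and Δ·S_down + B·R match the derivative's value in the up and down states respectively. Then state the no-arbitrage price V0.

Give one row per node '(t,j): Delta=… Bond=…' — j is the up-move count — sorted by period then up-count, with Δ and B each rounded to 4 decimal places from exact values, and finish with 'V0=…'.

(0,0): Delta=0.0965 Bond=-11.0022
V0=2.5114

Risk-neutral probability p* = (R−d)/(u−d) = (1.13−0.92)/(1.29−0.92) = 0.5676.
Terminal values V(1,·): V(1,0)=0.0000, V(1,1)=5.0000
Node (0,0) S=140.0000: V=(p*·5.0000+(1−p*)·0.0000)/1.13=2.5114; Δ=(5.0000−0.0000)/(180.6000−128.8000)=0.0965; B=V−Δ·S=-11.0022
Self-financing check: at every node Δ·S+B equals the discounted successor values.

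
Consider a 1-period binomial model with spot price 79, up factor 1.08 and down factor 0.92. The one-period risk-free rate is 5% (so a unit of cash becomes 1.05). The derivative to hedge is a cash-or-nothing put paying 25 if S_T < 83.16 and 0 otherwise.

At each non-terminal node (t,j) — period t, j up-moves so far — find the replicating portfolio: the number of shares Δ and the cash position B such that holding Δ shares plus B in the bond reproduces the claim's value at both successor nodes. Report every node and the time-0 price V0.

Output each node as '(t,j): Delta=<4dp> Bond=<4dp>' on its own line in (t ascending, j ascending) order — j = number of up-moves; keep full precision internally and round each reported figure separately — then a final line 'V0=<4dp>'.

(0,0): Delta=-1.9778 Bond=160.7143
V0=4.4643

Under the risk-neutral measure, an up-move has probability p* = (R−d)/(u−d) = 0.8125 and values discount at R = 1.05.
Terminal payoffs: V(1,0)=25.0000, V(1,1)=0.0000
  t=0,j=0: stock 79.0000 → up 85.3200 (V=0.0000), down 72.6800 (V=25.0000). Price 4.4643; hedge Δ=-1.9778, bond B=160.7143.
Self-financing check: at every node Δ·S+B equals the discounted successor values.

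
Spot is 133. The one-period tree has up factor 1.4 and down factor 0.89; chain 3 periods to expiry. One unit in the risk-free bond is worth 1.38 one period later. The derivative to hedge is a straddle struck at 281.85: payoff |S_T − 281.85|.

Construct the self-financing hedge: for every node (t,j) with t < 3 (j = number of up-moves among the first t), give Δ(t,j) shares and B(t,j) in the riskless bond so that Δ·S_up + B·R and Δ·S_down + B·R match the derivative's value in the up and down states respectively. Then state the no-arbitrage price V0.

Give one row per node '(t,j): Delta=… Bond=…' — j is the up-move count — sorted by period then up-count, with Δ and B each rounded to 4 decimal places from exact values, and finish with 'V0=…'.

Since d<R<u, set p* = (R−d)/(u−d) = 0.9608; price each node as the discounted p*-expectation of its children.
Payoff layer (t=3): V(3,0)=188.0891, V(3,1)=134.3610, V(3,2)=49.8448, V(3,3)=83.1020
(2,0): S=105.3493. Δ = (V_up−V_dn)/(S_up−S_dn) = (134.3610−188.0891)/(147.4890−93.7609) = -1.0000. V = [p*·134.3610 + (1−p*)·188.0891]/1.38 = 98.8898. B = V − Δ·S = 204.2391.
(2,1): S=165.7180. Δ = (V_up−V_dn)/(S_up−S_dn) = (49.8448−134.3610)/(232.0052−147.4890) = -1.0000. V = [p*·49.8448 + (1−p*)·134.3610]/1.38 = 38.5211. B = V − Δ·S = 204.2391.
(2,2): S=260.6800. Δ = (V_up−V_dn)/(S_up−S_dn) = (83.1020−49.8448)/(364.9520−232.0052) = 0.2502. V = [p*·83.1020 + (1−p*)·49.8448]/1.38 = 59.2738. B = V − Δ·S = -5.9364.
(1,0): S=118.3700. Δ = (V_up−V_dn)/(S_up−S_dn) = (38.5211−98.8898)/(165.7180−105.3493) = -1.0000. V = [p*·38.5211 + (1−p*)·98.8898]/1.38 = 29.6294. B = V − Δ·S = 147.9994.
(1,1): S=186.2000. Δ = (V_up−V_dn)/(S_up−S_dn) = (59.2738−38.5211)/(260.6800−165.7180) = 0.2185. V = [p*·59.2738 + (1−p*)·38.5211]/1.38 = 42.3623. B = V − Δ·S = 1.6708.
(0,0): S=133.0000. Δ = (V_up−V_dn)/(S_up−S_dn) = (42.3623−29.6294)/(186.2000−118.3700) = 0.1877. V = [p*·42.3623 + (1−p*)·29.6294]/1.38 = 30.3355. B = V − Δ·S = 5.3690.
Self-financing check: at every node Δ·S+B equals the discounted successor values.

(0,0): Delta=0.1877 Bond=5.3690
(1,0): Delta=-1.0000 Bond=147.9994
(1,1): Delta=0.2185 Bond=1.6708
(2,0): Delta=-1.0000 Bond=204.2391
(2,1): Delta=-1.0000 Bond=204.2391
(2,2): Delta=0.2502 Bond=-5.9364
V0=30.3355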